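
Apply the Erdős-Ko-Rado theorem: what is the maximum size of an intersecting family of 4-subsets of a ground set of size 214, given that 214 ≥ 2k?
max |F| = C(213, 3) = 1587986

Erdős-Ko-Rado (1961): when n ≥ 2k, max |F| = C(n−1, k−1). The bound is attained by the star {A : i ∈ A} for any fixed i ∈ [n]. Here C(214−1, 4−1) = C(213, 3) = 1587986.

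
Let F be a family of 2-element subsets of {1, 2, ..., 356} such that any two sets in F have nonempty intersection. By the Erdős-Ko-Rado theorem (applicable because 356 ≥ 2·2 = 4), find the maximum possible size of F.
max |F| = C(355, 1) = 355

The Erdős-Ko-Rado theorem states: for n ≥ 2k, an intersecting family of k-subsets of an n-element set has size at most C(n − 1, k − 1), with equality for 'star' families {A ⊆ [n] : |A| = k, i ∈ A} (fix an element i). For n = 356, k = 2: C(355, 1) = 355.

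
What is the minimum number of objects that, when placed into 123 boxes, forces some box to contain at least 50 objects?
n = (50 − 1)·123 + 1 = 6028

By the generalised pigeonhole principle, to guarantee some box contains ≥ r objects we need more than (r − 1) · k objects total. Threshold: n = (r − 1) · k + 1. With r = 50 and k = 123: n = 49 · 123 + 1 = 6027 + 1 = 6028. For n = 6027 = 49 · 123, we can put exactly 49 objects in every box, avoiding 50 in any single one — so 6028 is tight.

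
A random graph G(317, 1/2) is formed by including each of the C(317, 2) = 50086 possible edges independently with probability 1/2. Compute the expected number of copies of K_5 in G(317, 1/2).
E[# K_5] = C(317, 5) · (1/2)^C(5, 2) = 25843399323 / 2^10 ≈ 25237694.651367

For each 5-subset S of vertices (there are C(317, 5) = 25843399323 such S), let X_S = 1 if S induces a K_5 (all C(5, 2) = 10 edges present). Then P(X_S = 1) = (1/2)^10 = 1/1024. By linearity of expectation, E[# K_5] = C(317, 5) · (1/2)^10 = 25843399323 / 1024 ≈ 25237694.651367.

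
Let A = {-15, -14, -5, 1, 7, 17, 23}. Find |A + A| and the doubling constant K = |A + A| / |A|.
K = |A + A| / |A| = 23/7

Enumerate A + A = {a + b : a, b ∈ A}. With |A| = 7, there are |A|^2 = 49 ordered sum pairs; collecting distinct values, A + A = {-30, -29, -28, -20, -19, -14, -13, -10, -8, -7, -4, 2, 3, 8, 9, 12, 14, 18, 24, 30, 34, 40, 46}, so |A + A| = 23. Thus K = 23/7. For comparison, the minimum possible |A + A| over all 7-element sets is 2·7 − 1 = 13 (so min K = 13/7), attained only by arithmetic progressions.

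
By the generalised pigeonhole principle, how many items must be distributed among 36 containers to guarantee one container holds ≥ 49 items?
n = (49 − 1)·36 + 1 = 1729

By the generalised pigeonhole principle, to guarantee some box contains ≥ r objects we need more than (r − 1) · k objects total. Threshold: n = (r − 1) · k + 1. With r = 49 and k = 36: n = 48 · 36 + 1 = 1728 + 1 = 1729. For n = 1728 = 48 · 36, we can put exactly 48 objects in every box, avoiding 49 in any single one — so 1729 is tight.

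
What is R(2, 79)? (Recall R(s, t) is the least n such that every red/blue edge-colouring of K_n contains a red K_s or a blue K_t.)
R(2, 79) = 79

R(2, k) = k for all k ≥ 2: in a 2-colouring of K_k, either some edge is red (a red K_2) or all edges are blue (a blue K_k). And K_{78} coloured all-blue has no blue K_79, so R(2, 79) > 78. Hence R(2, 79) = 79.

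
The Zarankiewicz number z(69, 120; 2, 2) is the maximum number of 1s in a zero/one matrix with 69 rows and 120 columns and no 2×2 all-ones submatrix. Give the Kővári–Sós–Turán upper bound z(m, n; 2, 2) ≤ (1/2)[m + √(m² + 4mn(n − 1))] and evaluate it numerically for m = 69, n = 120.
z(69, 120; 2, 2) ≤ (1/2)[69 + √(69² + 4·69·120·119)] = (1/2)[69 + √3946041] = 1027.7322

Kővári–Sós–Turán: let r_1, ..., r_69 be the row sums and z = Σ r_i the total number of 1s. Each pair of columns can share at most one row with both entries 1 (else a 2×2 all-ones block appears), so Σ_i C(r_i, 2) ≤ C(120, 2) = 7140. By convexity Σ_i C(r_i, 2) ≥ 69·C(z/69, 2) = z(z − 69)/(2·69), giving z² − 69z − 69·120·119 ≤ 0 and hence z ≤ (1/2)[69 + √(4761 + 4·985320)] = (1/2)[69 + √3946041] ≈ (1/2)(69 + 1986.4644) = 1027.7322.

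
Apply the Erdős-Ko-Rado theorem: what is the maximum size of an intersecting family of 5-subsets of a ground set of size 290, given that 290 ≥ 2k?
max |F| = C(289, 4) = 284660376

Erdős-Ko-Rado (1961): when n ≥ 2k, max |F| = C(n−1, k−1). The bound is attained by the star {A : i ∈ A} for any fixed i ∈ [n]. Here C(290−1, 5−1) = C(289, 4) = 284660376.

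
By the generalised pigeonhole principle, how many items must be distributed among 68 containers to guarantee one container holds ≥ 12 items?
n = (12 − 1)·68 + 1 = 749

By the generalised pigeonhole principle, to guarantee some box contains ≥ r objects we need more than (r − 1) · k objects total. Threshold: n = (r − 1) · k + 1. With r = 12 and k = 68: n = 11 · 68 + 1 = 748 + 1 = 749. For n = 748 = 11 · 68, we can put exactly 11 objects in every box, avoiding 12 in any single one — so 749 is tight.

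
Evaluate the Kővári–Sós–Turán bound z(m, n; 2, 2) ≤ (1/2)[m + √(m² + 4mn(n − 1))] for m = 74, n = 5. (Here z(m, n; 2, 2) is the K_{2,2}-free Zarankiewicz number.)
z(74, 5; 2, 2) ≤ (1/2)[74 + √(74² + 4·74·5·4)] = (1/2)[74 + √11396] = 90.376

Kővári–Sós–Turán: let r_1, ..., r_74 be the row sums and z = Σ r_i the total number of 1s. Each pair of columns can share at most one row with both entries 1 (else a 2×2 all-ones block appears), so Σ_i C(r_i, 2) ≤ C(5, 2) = 10. By convexity Σ_i C(r_i, 2) ≥ 74·C(z/74, 2) = z(z − 74)/(2·74), giving z² − 74z − 74·5·4 ≤ 0 and hence z ≤ (1/2)[74 + √(5476 + 4·1480)] = (1/2)[74 + √11396] ≈ (1/2)(74 + 106.752) = 90.376.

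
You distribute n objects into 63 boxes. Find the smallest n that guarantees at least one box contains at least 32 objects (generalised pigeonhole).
n = (32 − 1)·63 + 1 = 1954

By the generalised pigeonhole principle, to guarantee some box contains ≥ r objects we need more than (r − 1) · k objects total. Threshold: n = (r − 1) · k + 1. With r = 32 and k = 63: n = 31 · 63 + 1 = 1953 + 1 = 1954. For n = 1953 = 31 · 63, we can put exactly 31 objects in every box, avoiding 32 in any single one — so 1954 is tight.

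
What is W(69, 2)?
W(69, 2) = 69 + 1 = 70

A 2-term AP is any pair of integers, so a monochromatic 2-AP exists iff some colour is used at least twice. With 69 colours, the colouring i ↦ i on {1, ..., 69} uses each colour once, avoiding any monochromatic pair, so W(69, 2) > 69. For {1, ..., 70}, pigeonhole forces two integers of the same colour, which form a monochromatic 2-AP. Hence W(69, 2) = 70.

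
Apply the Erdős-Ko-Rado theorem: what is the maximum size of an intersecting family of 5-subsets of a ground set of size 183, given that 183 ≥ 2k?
max |F| = C(182, 4) = 44224635

Erdős-Ko-Rado (1961): when n ≥ 2k, max |F| = C(n−1, k−1). The bound is attained by the star {A : i ∈ A} for any fixed i ∈ [n]. Here C(183−1, 5−1) = C(182, 4) = 44224635.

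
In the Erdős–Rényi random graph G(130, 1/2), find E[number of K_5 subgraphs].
E[# K_5] = C(130, 5) · (1/2)^C(5, 2) = 286243776 / 2^10 = 4472559/16 = 279534.9375

For each 5-subset S of vertices (there are C(130, 5) = 286243776 such S), let X_S = 1 if S induces a K_5 (all C(5, 2) = 10 edges present). Then P(X_S = 1) = (1/2)^10 = 1/1024. By linearity of expectation, E[# K_5] = C(130, 5) · (1/2)^10 = 286243776 / 1024 = 4472559/16 = 279534.9375.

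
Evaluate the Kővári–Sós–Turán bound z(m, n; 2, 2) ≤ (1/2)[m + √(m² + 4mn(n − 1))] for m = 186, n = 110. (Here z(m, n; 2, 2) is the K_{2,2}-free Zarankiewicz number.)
z(186, 110; 2, 2) ≤ (1/2)[186 + √(186² + 4·186·110·109)] = (1/2)[186 + √8955156] = 1589.2583

Kővári–Sós–Turán: let r_1, ..., r_186 be the row sums and z = Σ r_i the total number of 1s. Each pair of columns can share at most one row with both entries 1 (else a 2×2 all-ones block appears), so Σ_i C(r_i, 2) ≤ C(110, 2) = 5995. By convexity Σ_i C(r_i, 2) ≥ 186·C(z/186, 2) = z(z − 186)/(2·186), giving z² − 186z − 186·110·109 ≤ 0 and hence z ≤ (1/2)[186 + √(34596 + 4·2230140)] = (1/2)[186 + √8955156] ≈ (1/2)(186 + 2992.5167) = 1589.2583.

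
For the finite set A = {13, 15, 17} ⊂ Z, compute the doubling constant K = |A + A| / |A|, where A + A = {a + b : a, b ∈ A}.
K = |A + A| / |A| = 5/3

Enumerate A + A = {a + b : a, b ∈ A}. With |A| = 3, there are |A|^2 = 9 ordered sum pairs; collecting distinct values, A + A = {26, 28, 30, 32, 34}, so |A + A| = 5. Thus K = 5/3. Here |A + A| = 2|A| − 1 = 5, the minimum possible — so K = 5/3 is minimal, which holds iff A is an arithmetic progression.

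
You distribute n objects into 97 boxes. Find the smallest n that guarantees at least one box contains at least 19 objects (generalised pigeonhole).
n = (19 − 1)·97 + 1 = 1747

By the generalised pigeonhole principle, to guarantee some box contains ≥ r objects we need more than (r − 1) · k objects total. Threshold: n = (r − 1) · k + 1. With r = 19 and k = 97: n = 18 · 97 + 1 = 1746 + 1 = 1747. For n = 1746 = 18 · 97, we can put exactly 18 objects in every box, avoiding 19 in any single one — so 1747 is tight.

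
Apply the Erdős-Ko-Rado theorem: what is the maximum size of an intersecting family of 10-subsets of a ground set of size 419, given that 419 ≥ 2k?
max |F| = C(418, 9) = 984382804293580120

Erdős-Ko-Rado (1961): when n ≥ 2k, max |F| = C(n−1, k−1). The bound is attained by the star {A : i ∈ A} for any fixed i ∈ [n]. Here C(419−1, 10−1) = C(418, 9) = 984382804293580120.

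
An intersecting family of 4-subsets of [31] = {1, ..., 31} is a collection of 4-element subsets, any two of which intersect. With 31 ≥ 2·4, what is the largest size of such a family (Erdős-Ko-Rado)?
max |F| = C(30, 3) = 4060

Erdős-Ko-Rado (1961): when n ≥ 2k, max |F| = C(n−1, k−1). The bound is attained by the star {A : i ∈ A} for any fixed i ∈ [n]. Here C(31−1, 4−1) = C(30, 3) = 4060.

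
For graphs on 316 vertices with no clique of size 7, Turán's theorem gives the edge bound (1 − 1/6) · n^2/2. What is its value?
Turán density bound = (5/6) · 316^2/2 = 124820/3 ≈ 41606.6667

Turán's theorem: ex(n, K_{r+1}) is achieved by the complete r-partite Turán graph T(n, r) with parts as balanced as possible, and is at most (1 − 1/r) · n^2/2. For r = 6, n = 316: the density bound is (5/6) · 99856/2 = 124820/3 ≈ 41606.6667. The integer-valued extremum is e(T(316, 6)) = 41606, which is strictly less than the density bound 124820/3 since 6 ∤ 316 (the parts of T(316, 6) cannot all be equal).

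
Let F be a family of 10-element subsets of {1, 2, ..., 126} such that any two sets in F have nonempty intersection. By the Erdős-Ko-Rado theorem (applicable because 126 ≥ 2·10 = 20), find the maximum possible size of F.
max |F| = C(125, 9) = 15290266473625

The Erdős-Ko-Rado theorem states: for n ≥ 2k, an intersecting family of k-subsets of an n-element set has size at most C(n − 1, k − 1), with equality for 'star' families {A ⊆ [n] : |A| = k, i ∈ A} (fix an element i). For n = 126, k = 10: C(125, 9) = 15290266473625.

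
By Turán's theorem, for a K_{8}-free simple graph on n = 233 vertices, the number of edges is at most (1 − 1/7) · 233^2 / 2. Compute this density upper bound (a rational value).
Turán density bound = (6/7) · 233^2/2 = 162867/7 ≈ 23266.7143

Turán's theorem: ex(n, K_{r+1}) is achieved by the complete r-partite Turán graph T(n, r) with parts as balanced as possible, and is at most (1 − 1/r) · n^2/2. For r = 7, n = 233: the density bound is (6/7) · 54289/2 = 162867/7 ≈ 23266.7143. The integer-valued extremum is e(T(233, 7)) = 23266, which is strictly less than the density bound 162867/7 since 7 ∤ 233 (the parts of T(233, 7) cannot all be equal).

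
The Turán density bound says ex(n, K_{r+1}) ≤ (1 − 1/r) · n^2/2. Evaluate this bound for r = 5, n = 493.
Turán density bound = (4/5) · 493^2/2 = 486098/5 ≈ 97219.6

Turán's theorem: ex(n, K_{r+1}) is achieved by the complete r-partite Turán graph T(n, r) with parts as balanced as possible, and is at most (1 − 1/r) · n^2/2. For r = 5, n = 493: the density bound is (4/5) · 243049/2 = 486098/5 ≈ 97219.6. The integer-valued extremum is e(T(493, 5)) = 97219, which is strictly less than the density bound 486098/5 since 5 ∤ 493 (the parts of T(493, 5) cannot all be equal).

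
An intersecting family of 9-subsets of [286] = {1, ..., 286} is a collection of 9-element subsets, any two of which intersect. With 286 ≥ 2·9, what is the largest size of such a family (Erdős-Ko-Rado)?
max |F| = C(285, 8) = 977668383492945

Erdős-Ko-Rado (1961): when n ≥ 2k, max |F| = C(n−1, k−1). The bound is attained by the star {A : i ∈ A} for any fixed i ∈ [n]. Here C(286−1, 9−1) = C(285, 8) = 977668383492945.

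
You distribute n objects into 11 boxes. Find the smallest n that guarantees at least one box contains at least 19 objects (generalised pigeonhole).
n = (19 − 1)·11 + 1 = 199

By the generalised pigeonhole principle, to guarantee some box contains ≥ r objects we need more than (r − 1) · k objects total. Threshold: n = (r − 1) · k + 1. With r = 19 and k = 11: n = 18 · 11 + 1 = 198 + 1 = 199. For n = 198 = 18 · 11, we can put exactly 18 objects in every box, avoiding 19 in any single one — so 199 is tight.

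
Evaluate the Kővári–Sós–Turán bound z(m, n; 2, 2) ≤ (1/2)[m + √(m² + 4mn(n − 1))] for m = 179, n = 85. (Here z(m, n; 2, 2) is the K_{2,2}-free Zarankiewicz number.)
z(179, 85; 2, 2) ≤ (1/2)[179 + √(179² + 4·179·85·84)] = (1/2)[179 + √5144281] = 1223.5504

Kővári–Sós–Turán: let r_1, ..., r_179 be the row sums and z = Σ r_i the total number of 1s. Each pair of columns can share at most one row with both entries 1 (else a 2×2 all-ones block appears), so Σ_i C(r_i, 2) ≤ C(85, 2) = 3570. By convexity Σ_i C(r_i, 2) ≥ 179·C(z/179, 2) = z(z − 179)/(2·179), giving z² − 179z − 179·85·84 ≤ 0 and hence z ≤ (1/2)[179 + √(32041 + 4·1278060)] = (1/2)[179 + √5144281] ≈ (1/2)(179 + 2268.1007) = 1223.5504.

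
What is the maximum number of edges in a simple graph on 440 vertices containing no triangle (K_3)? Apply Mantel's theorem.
ex(440, K_3) = ⌊440^2/4⌋ = 48400

Mantel (1907): a triangle-free graph on n vertices has at most ⌊n^2/4⌋ edges, with equality for the complete bipartite graph K_{⌊n/2⌋, ⌈n/2⌉}. For n = 440: ⌊440^2/4⌋ = ⌊193600/4⌋ = 48400. The extremal graph is K_{220, 220}, which has 220·220 = 48400 edges.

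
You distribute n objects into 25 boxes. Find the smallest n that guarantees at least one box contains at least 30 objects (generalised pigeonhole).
n = (30 − 1)·25 + 1 = 726

By the generalised pigeonhole principle, to guarantee some box contains ≥ r objects we need more than (r − 1) · k objects total. Threshold: n = (r − 1) · k + 1. With r = 30 and k = 25: n = 29 · 25 + 1 = 725 + 1 = 726. For n = 725 = 29 · 25, we can put exactly 29 objects in every box, avoiding 30 in any single one — so 726 is tight.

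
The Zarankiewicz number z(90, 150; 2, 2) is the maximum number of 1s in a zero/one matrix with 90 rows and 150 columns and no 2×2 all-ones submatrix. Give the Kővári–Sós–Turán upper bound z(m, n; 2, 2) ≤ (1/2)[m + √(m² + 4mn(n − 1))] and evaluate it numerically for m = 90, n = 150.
z(90, 150; 2, 2) ≤ (1/2)[90 + √(90² + 4·90·150·149)] = (1/2)[90 + √8054100] = 1463.9873

Kővári–Sós–Turán: let r_1, ..., r_90 be the row sums and z = Σ r_i the total number of 1s. Each pair of columns can share at most one row with both entries 1 (else a 2×2 all-ones block appears), so Σ_i C(r_i, 2) ≤ C(150, 2) = 11175. By convexity Σ_i C(r_i, 2) ≥ 90·C(z/90, 2) = z(z − 90)/(2·90), giving z² − 90z − 90·150·149 ≤ 0 and hence z ≤ (1/2)[90 + √(8100 + 4·2011500)] = (1/2)[90 + √8054100] ≈ (1/2)(90 + 2837.9746) = 1463.9873.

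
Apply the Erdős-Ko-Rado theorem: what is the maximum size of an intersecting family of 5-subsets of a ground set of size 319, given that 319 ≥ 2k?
max |F| = C(318, 4) = 418092885

The Erdős-Ko-Rado theorem states: for n ≥ 2k, an intersecting family of k-subsets of an n-element set has size at most C(n − 1, k − 1), with equality for 'star' families {A ⊆ [n] : |A| = k, i ∈ A} (fix an element i). For n = 319, k = 5: C(318, 4) = 418092885.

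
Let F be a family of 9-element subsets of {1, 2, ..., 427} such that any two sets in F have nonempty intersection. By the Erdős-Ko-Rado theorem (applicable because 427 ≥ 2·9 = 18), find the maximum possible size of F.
max |F| = C(426, 8) = 25179209413738425

The Erdős-Ko-Rado theorem states: for n ≥ 2k, an intersecting family of k-subsets of an n-element set has size at most C(n − 1, k − 1), with equality for 'star' families {A ⊆ [n] : |A| = k, i ∈ A} (fix an element i). For n = 427, k = 9: C(426, 8) = 25179209413738425.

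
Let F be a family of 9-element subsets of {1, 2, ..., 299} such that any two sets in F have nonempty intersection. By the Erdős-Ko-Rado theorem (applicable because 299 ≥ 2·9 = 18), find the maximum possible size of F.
max |F| = C(298, 8) = 1402996889540169

Erdős-Ko-Rado (1961): when n ≥ 2k, max |F| = C(n−1, k−1). The bound is attained by the star {A : i ∈ A} for any fixed i ∈ [n]. Here C(299−1, 9−1) = C(298, 8) = 1402996889540169.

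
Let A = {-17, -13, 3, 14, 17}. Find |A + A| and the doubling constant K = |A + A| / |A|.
K = |A + A| / |A| = 15/5 = 3

Enumerate A + A = {a + b : a, b ∈ A}. With |A| = 5, there are |A|^2 = 25 ordered sum pairs; collecting distinct values, A + A = {-34, -30, -26, -14, -10, -3, 0, 1, 4, 6, 17, 20, 28, 31, 34}, so |A + A| = 15. Thus K = 15/5 = 3. For comparison, the minimum possible |A + A| over all 5-element sets is 2·5 − 1 = 9 (so min K = 9/5), attained only by arithmetic progressions.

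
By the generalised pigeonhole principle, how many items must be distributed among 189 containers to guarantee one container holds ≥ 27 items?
n = (27 − 1)·189 + 1 = 4915

By the generalised pigeonhole principle, to guarantee some box contains ≥ r objects we need more than (r − 1) · k objects total. Threshold: n = (r − 1) · k + 1. With r = 27 and k = 189: n = 26 · 189 + 1 = 4914 + 1 = 4915. For n = 4914 = 26 · 189, we can put exactly 26 objects in every box, avoiding 27 in any single one — so 4915 is tight.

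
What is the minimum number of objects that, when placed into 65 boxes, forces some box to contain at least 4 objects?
n = (4 − 1)·65 + 1 = 196

By the generalised pigeonhole principle, to guarantee some box contains ≥ r objects we need more than (r − 1) · k objects total. Threshold: n = (r − 1) · k + 1. With r = 4 and k = 65: n = 3 · 65 + 1 = 195 + 1 = 196. For n = 195 = 3 · 65, we can put exactly 3 objects in every box, avoiding 4 in any single one — so 196 is tight.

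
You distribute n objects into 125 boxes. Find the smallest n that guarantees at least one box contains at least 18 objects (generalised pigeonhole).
n = (18 − 1)·125 + 1 = 2126

By the generalised pigeonhole principle, to guarantee some box contains ≥ r objects we need more than (r − 1) · k objects total. Threshold: n = (r − 1) · k + 1. With r = 18 and k = 125: n = 17 · 125 + 1 = 2125 + 1 = 2126. For n = 2125 = 17 · 125, we can put exactly 17 objects in every box, avoiding 18 in any single one — so 2126 is tight.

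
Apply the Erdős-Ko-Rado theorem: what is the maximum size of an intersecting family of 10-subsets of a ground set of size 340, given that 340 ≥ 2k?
max |F| = C(339, 9) = 146394286959141442

The Erdős-Ko-Rado theorem states: for n ≥ 2k, an intersecting family of k-subsets of an n-element set has size at most C(n − 1, k − 1), with equality for 'star' families {A ⊆ [n] : |A| = k, i ∈ A} (fix an element i). For n = 340, k = 10: C(339, 9) = 146394286959141442.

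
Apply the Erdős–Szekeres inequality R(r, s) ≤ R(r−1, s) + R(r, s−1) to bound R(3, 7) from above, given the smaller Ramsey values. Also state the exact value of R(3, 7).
R(3, 7) ≤ R(2, 7) + R(3, 6) = 7 + 18 = 25; exact value R(3, 7) = 23.

The Erdős–Szekeres recurrence R(r, s) ≤ R(r−1, s) + R(r, s−1) applied to (r, s) = (3, 7) gives
  R(3, 7) ≤ R(2, 7) + R(3, 6) = 7 + 18 = 25.
(Recall R(2, k) = k and R is symmetric.) The recurrence is not tight here (it gives 25, but the exact value is R(3, 7) = 23); the tight upper bound requires a sharper argument than the simple recurrence, combined with a lower-bound construction on K_{22}.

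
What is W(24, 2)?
W(24, 2) = 24 + 1 = 25

A 2-term AP is any pair of integers, so a monochromatic 2-AP exists iff some colour is used at least twice. With 24 colours, the colouring i ↦ i on {1, ..., 24} uses each colour once, avoiding any monochromatic pair, so W(24, 2) > 24. For {1, ..., 25}, pigeonhole forces two integers of the same colour, which form a monochromatic 2-AP. Hence W(24, 2) = 25.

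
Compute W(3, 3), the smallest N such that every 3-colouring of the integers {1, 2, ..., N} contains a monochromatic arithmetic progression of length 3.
W(3, 3) = 27

This is a classical value, W(3, 3) = 27, established by combining an explicit 3-colouring of {1, ..., 26} with no monochromatic 3-AP (giving the lower bound W(3, 3) > 26) and a finite case analysis / exhaustive computer search showing every 3-colouring of {1, ..., 27} has such an AP.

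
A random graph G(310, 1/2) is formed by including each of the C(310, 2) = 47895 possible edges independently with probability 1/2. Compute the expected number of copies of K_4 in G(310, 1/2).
E[# K_4] = C(310, 4) · (1/2)^C(4, 2) = 377396635 / 2^6 = 5896822.421875

For each 4-subset S of vertices (there are C(310, 4) = 377396635 such S), let X_S = 1 if S induces a K_4 (all C(4, 2) = 6 edges present). Then P(X_S = 1) = (1/2)^6 = 1/64. By linearity of expectation, E[# K_4] = C(310, 4) · (1/2)^6 = 377396635 / 64 = 5896822.421875.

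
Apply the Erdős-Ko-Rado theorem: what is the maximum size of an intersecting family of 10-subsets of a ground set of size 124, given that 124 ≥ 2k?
max |F| = C(123, 9) = 13159493855365

The Erdős-Ko-Rado theorem states: for n ≥ 2k, an intersecting family of k-subsets of an n-element set has size at most C(n − 1, k − 1), with equality for 'star' families {A ⊆ [n] : |A| = k, i ∈ A} (fix an element i). For n = 124, k = 10: C(123, 9) = 13159493855365.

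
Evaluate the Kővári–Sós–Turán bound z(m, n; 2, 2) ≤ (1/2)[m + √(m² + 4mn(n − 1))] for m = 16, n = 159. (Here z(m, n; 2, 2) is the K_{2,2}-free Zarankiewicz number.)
z(16, 159; 2, 2) ≤ (1/2)[16 + √(16² + 4·16·159·158)] = (1/2)[16 + √1608064] = 642.0473

Kővári–Sós–Turán: let r_1, ..., r_16 be the row sums and z = Σ r_i the total number of 1s. Each pair of columns can share at most one row with both entries 1 (else a 2×2 all-ones block appears), so Σ_i C(r_i, 2) ≤ C(159, 2) = 12561. By convexity Σ_i C(r_i, 2) ≥ 16·C(z/16, 2) = z(z − 16)/(2·16), giving z² − 16z − 16·159·158 ≤ 0 and hence z ≤ (1/2)[16 + √(256 + 4·401952)] = (1/2)[16 + √1608064] ≈ (1/2)(16 + 1268.0946) = 642.0473.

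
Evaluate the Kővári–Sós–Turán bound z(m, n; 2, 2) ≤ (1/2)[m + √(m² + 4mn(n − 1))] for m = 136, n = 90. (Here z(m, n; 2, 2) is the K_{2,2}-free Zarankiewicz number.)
z(136, 90; 2, 2) ≤ (1/2)[136 + √(136² + 4·136·90·89)] = (1/2)[136 + √4375936] = 1113.9369

Kővári–Sós–Turán: let r_1, ..., r_136 be the row sums and z = Σ r_i the total number of 1s. Each pair of columns can share at most one row with both entries 1 (else a 2×2 all-ones block appears), so Σ_i C(r_i, 2) ≤ C(90, 2) = 4005. By convexity Σ_i C(r_i, 2) ≥ 136·C(z/136, 2) = z(z − 136)/(2·136), giving z² − 136z − 136·90·89 ≤ 0 and hence z ≤ (1/2)[136 + √(18496 + 4·1089360)] = (1/2)[136 + √4375936] ≈ (1/2)(136 + 2091.8738) = 1113.9369.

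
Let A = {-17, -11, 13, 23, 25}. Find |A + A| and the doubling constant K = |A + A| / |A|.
K = |A + A| / |A| = 15/5 = 3

Enumerate A + A = {a + b : a, b ∈ A}. With |A| = 5, there are |A|^2 = 25 ordered sum pairs; collecting distinct values, A + A = {-34, -28, -22, -4, 2, 6, 8, 12, 14, 26, 36, 38, 46, 48, 50}, so |A + A| = 15. Thus K = 15/5 = 3. For comparison, the minimum possible |A + A| over all 5-element sets is 2·5 − 1 = 9 (so min K = 9/5), attained only by arithmetic progressions.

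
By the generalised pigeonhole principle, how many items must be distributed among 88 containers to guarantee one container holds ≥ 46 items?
n = (46 − 1)·88 + 1 = 3961

By the generalised pigeonhole principle, to guarantee some box contains ≥ r objects we need more than (r − 1) · k objects total. Threshold: n = (r − 1) · k + 1. With r = 46 and k = 88: n = 45 · 88 + 1 = 3960 + 1 = 3961. For n = 3960 = 45 · 88, we can put exactly 45 objects in every box, avoiding 46 in any single one — so 3961 is tight.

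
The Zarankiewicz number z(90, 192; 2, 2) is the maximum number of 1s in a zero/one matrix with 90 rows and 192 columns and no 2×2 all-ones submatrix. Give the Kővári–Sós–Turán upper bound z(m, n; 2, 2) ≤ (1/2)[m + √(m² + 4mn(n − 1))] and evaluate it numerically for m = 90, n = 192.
z(90, 192; 2, 2) ≤ (1/2)[90 + √(90² + 4·90·192·191)] = (1/2)[90 + √13210020] = 1862.2796

Kővári–Sós–Turán: let r_1, ..., r_90 be the row sums and z = Σ r_i the total number of 1s. Each pair of columns can share at most one row with both entries 1 (else a 2×2 all-ones block appears), so Σ_i C(r_i, 2) ≤ C(192, 2) = 18336. By convexity Σ_i C(r_i, 2) ≥ 90·C(z/90, 2) = z(z − 90)/(2·90), giving z² − 90z − 90·192·191 ≤ 0 and hence z ≤ (1/2)[90 + √(8100 + 4·3300480)] = (1/2)[90 + √13210020] ≈ (1/2)(90 + 3634.5591) = 1862.2796.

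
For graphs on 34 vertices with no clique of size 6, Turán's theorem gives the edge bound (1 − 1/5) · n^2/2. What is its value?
Turán density bound = (4/5) · 34^2/2 = 2312/5 ≈ 462.4

Turán's theorem: ex(n, K_{r+1}) is achieved by the complete r-partite Turán graph T(n, r) with parts as balanced as possible, and is at most (1 − 1/r) · n^2/2. For r = 5, n = 34: the density bound is (4/5) · 1156/2 = 2312/5 ≈ 462.4. The integer-valued extremum is e(T(34, 5)) = 462, which is strictly less than the density bound 2312/5 since 5 ∤ 34 (the parts of T(34, 5) cannot all be equal).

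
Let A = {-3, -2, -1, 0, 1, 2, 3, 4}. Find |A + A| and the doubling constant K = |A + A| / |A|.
K = |A + A| / |A| = 15/8

Enumerate A + A = {a + b : a, b ∈ A}. With |A| = 8, there are |A|^2 = 64 ordered sum pairs; collecting distinct values, A + A = {-6, -5, -4, -3, -2, -1, 0, 1, 2, 3, 4, 5, 6, 7, 8}, so |A + A| = 15. Thus K = 15/8. Here |A + A| = 2|A| − 1 = 15, the minimum possible — so K = 15/8 is minimal, which holds iff A is an arithmetic progression.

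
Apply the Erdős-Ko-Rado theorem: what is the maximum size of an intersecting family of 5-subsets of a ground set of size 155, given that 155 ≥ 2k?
max |F| = C(154, 4) = 22533126

Erdős-Ko-Rado (1961): when n ≥ 2k, max |F| = C(n−1, k−1). The bound is attained by the star {A : i ∈ A} for any fixed i ∈ [n]. Here C(155−1, 5−1) = C(154, 4) = 22533126.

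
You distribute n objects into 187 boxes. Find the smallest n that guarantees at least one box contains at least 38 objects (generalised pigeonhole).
n = (38 − 1)·187 + 1 = 6920

By the generalised pigeonhole principle, to guarantee some box contains ≥ r objects we need more than (r − 1) · k objects total. Threshold: n = (r − 1) · k + 1. With r = 38 and k = 187: n = 37 · 187 + 1 = 6919 + 1 = 6920. For n = 6919 = 37 · 187, we can put exactly 37 objects in every box, avoiding 38 in any single one — so 6920 is tight.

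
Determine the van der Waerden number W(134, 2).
W(134, 2) = 134 + 1 = 135

A 2-term AP is any pair of integers, so a monochromatic 2-AP exists iff some colour is used at least twice. With 134 colours, the colouring i ↦ i on {1, ..., 134} uses each colour once, avoiding any monochromatic pair, so W(134, 2) > 134. For {1, ..., 135}, pigeonhole forces two integers of the same colour, which form a monochromatic 2-AP. Hence W(134, 2) = 135.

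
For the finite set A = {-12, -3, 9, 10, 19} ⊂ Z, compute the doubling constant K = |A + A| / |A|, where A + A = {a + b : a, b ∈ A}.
K = |A + A| / |A| = 14/5

Enumerate A + A = {a + b : a, b ∈ A}. With |A| = 5, there are |A|^2 = 25 ordered sum pairs; collecting distinct values, A + A = {-24, -15, -6, -3, -2, 6, 7, 16, 18, 19, 20, 28, 29, 38}, so |A + A| = 14. Thus K = 14/5. For comparison, the minimum possible |A + A| over all 5-element sets is 2·5 − 1 = 9 (so min K = 9/5), attained only by arithmetic progressions.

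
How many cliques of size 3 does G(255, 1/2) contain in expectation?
E[# K_3] = C(255, 3) · (1/2)^C(3, 2) = 2731135 / 2^3 = 341391.875

For each 3-subset S of vertices (there are C(255, 3) = 2731135 such S), let X_S = 1 if S induces a K_3 (all C(3, 2) = 3 edges present). Then P(X_S = 1) = (1/2)^3 = 1/8. By linearity of expectation, E[# K_3] = C(255, 3) · (1/2)^3 = 2731135 / 8 = 341391.875.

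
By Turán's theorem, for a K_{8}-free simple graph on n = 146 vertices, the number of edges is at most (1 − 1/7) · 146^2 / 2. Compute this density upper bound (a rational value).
Turán density bound = (6/7) · 146^2/2 = 63948/7 ≈ 9135.4286

Turán's theorem: ex(n, K_{r+1}) is achieved by the complete r-partite Turán graph T(n, r) with parts as balanced as possible, and is at most (1 − 1/r) · n^2/2. For r = 7, n = 146: the density bound is (6/7) · 21316/2 = 63948/7 ≈ 9135.4286. The integer-valued extremum is e(T(146, 7)) = 9135, which is strictly less than the density bound 63948/7 since 7 ∤ 146 (the parts of T(146, 7) cannot all be equal).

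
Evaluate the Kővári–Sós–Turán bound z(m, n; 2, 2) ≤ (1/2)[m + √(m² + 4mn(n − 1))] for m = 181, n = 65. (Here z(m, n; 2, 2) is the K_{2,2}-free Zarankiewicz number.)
z(181, 65; 2, 2) ≤ (1/2)[181 + √(181² + 4·181·65·64)] = (1/2)[181 + √3044601] = 962.9393

Kővári–Sós–Turán: let r_1, ..., r_181 be the row sums and z = Σ r_i the total number of 1s. Each pair of columns can share at most one row with both entries 1 (else a 2×2 all-ones block appears), so Σ_i C(r_i, 2) ≤ C(65, 2) = 2080. By convexity Σ_i C(r_i, 2) ≥ 181·C(z/181, 2) = z(z − 181)/(2·181), giving z² − 181z − 181·65·64 ≤ 0 and hence z ≤ (1/2)[181 + √(32761 + 4·752960)] = (1/2)[181 + √3044601] ≈ (1/2)(181 + 1744.8785) = 962.9393.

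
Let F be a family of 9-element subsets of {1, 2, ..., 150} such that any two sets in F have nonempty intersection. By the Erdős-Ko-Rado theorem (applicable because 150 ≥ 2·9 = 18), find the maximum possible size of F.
max |F| = C(149, 8) = 4976826800946

Erdős-Ko-Rado (1961): when n ≥ 2k, max |F| = C(n−1, k−1). The bound is attained by the star {A : i ∈ A} for any fixed i ∈ [n]. Here C(150−1, 9−1) = C(149, 8) = 4976826800946.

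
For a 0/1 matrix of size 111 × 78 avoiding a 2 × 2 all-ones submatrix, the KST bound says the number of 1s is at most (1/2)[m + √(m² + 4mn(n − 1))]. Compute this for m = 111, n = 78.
z(111, 78; 2, 2) ≤ (1/2)[111 + √(111² + 4·111·78·77)] = (1/2)[111 + √2678985] = 873.8803

Kővári–Sós–Turán: let r_1, ..., r_111 be the row sums and z = Σ r_i the total number of 1s. Each pair of columns can share at most one row with both entries 1 (else a 2×2 all-ones block appears), so Σ_i C(r_i, 2) ≤ C(78, 2) = 3003. By convexity Σ_i C(r_i, 2) ≥ 111·C(z/111, 2) = z(z − 111)/(2·111), giving z² − 111z − 111·78·77 ≤ 0 and hence z ≤ (1/2)[111 + √(12321 + 4·666666)] = (1/2)[111 + √2678985] ≈ (1/2)(111 + 1636.7605) = 873.8803.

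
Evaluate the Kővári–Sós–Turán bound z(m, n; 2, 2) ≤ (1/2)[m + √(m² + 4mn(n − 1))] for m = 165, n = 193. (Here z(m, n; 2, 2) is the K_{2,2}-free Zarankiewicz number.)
z(165, 193; 2, 2) ≤ (1/2)[165 + √(165² + 4·165·193·192)] = (1/2)[165 + √24484185] = 2556.5748

Kővári–Sós–Turán: let r_1, ..., r_165 be the row sums and z = Σ r_i the total number of 1s. Each pair of columns can share at most one row with both entries 1 (else a 2×2 all-ones block appears), so Σ_i C(r_i, 2) ≤ C(193, 2) = 18528. By convexity Σ_i C(r_i, 2) ≥ 165·C(z/165, 2) = z(z − 165)/(2·165), giving z² − 165z − 165·193·192 ≤ 0 and hence z ≤ (1/2)[165 + √(27225 + 4·6114240)] = (1/2)[165 + √24484185] ≈ (1/2)(165 + 4948.1497) = 2556.5748.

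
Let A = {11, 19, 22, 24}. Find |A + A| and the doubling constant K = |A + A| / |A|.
K = |A + A| / |A| = 10/4 = 5/2

Enumerate A + A = {a + b : a, b ∈ A}. With |A| = 4, there are |A|^2 = 16 ordered sum pairs; collecting distinct values, A + A = {22, 30, 33, 35, 38, 41, 43, 44, 46, 48}, so |A + A| = 10. Thus K = 10/4 = 5/2. For comparison, the minimum possible |A + A| over all 4-element sets is 2·4 − 1 = 7 (so min K = 7/4), attained only by arithmetic progressions.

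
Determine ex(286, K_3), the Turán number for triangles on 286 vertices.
ex(286, K_3) = ⌊286^2/4⌋ = 20449

Mantel (1907): a triangle-free graph on n vertices has at most ⌊n^2/4⌋ edges, with equality for the complete bipartite graph K_{⌊n/2⌋, ⌈n/2⌉}. For n = 286: ⌊286^2/4⌋ = ⌊81796/4⌋ = 20449. The extremal graph is K_{143, 143}, which has 143·143 = 20449 edges.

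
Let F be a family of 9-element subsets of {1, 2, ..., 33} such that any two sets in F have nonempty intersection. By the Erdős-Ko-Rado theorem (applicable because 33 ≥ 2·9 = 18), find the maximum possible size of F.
max |F| = C(32, 8) = 10518300

The Erdős-Ko-Rado theorem states: for n ≥ 2k, an intersecting family of k-subsets of an n-element set has size at most C(n − 1, k − 1), with equality for 'star' families {A ⊆ [n] : |A| = k, i ∈ A} (fix an element i). For n = 33, k = 9: C(32, 8) = 10518300.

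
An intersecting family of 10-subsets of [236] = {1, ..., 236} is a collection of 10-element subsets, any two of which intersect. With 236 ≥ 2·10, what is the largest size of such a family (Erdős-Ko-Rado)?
max |F| = C(235, 9) = 5158228719650435

Erdős-Ko-Rado (1961): when n ≥ 2k, max |F| = C(n−1, k−1). The bound is attained by the star {A : i ∈ A} for any fixed i ∈ [n]. Here C(236−1, 10−1) = C(235, 9) = 5158228719650435.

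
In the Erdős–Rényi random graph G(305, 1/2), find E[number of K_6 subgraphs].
E[# K_6] = C(305, 6) · (1/2)^C(6, 2) = 1064089721800 / 2^15 = 133011215225/4096 ≈ 32473441.217041

For each 6-subset S of vertices (there are C(305, 6) = 1064089721800 such S), let X_S = 1 if S induces a K_6 (all C(6, 2) = 15 edges present). Then P(X_S = 1) = (1/2)^15 = 1/32768. By linearity of expectation, E[# K_6] = C(305, 6) · (1/2)^15 = 1064089721800 / 32768 = 133011215225/4096 ≈ 32473441.217041.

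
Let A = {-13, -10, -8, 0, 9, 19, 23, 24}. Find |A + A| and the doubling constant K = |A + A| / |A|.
K = |A + A| / |A| = 34/8 = 17/4

Enumerate A + A = {a + b : a, b ∈ A}. With |A| = 8, there are |A|^2 = 64 ordered sum pairs; collecting distinct values, A + A = {-26, -23, -21, -20, -18, -16, -13, -10, -8, -4, -1, 0, 1, 6, 9, 10, 11, 13, 14, 15, 16, 18, 19, 23, 24, 28, 32, 33, 38, 42, 43, 46, 47, 48}, so |A + A| = 34. Thus K = 34/8 = 17/4. For comparison, the minimum possible |A + A| over all 8-element sets is 2·8 − 1 = 15 (so min K = 15/8), attained only by arithmetic progressions.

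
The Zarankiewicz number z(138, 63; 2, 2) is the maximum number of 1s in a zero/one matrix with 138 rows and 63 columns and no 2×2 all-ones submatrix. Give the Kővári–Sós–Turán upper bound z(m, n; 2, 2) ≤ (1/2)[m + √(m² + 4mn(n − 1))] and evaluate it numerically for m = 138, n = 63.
z(138, 63; 2, 2) ≤ (1/2)[138 + √(138² + 4·138·63·62)] = (1/2)[138 + √2175156] = 806.4205

Kővári–Sós–Turán: let r_1, ..., r_138 be the row sums and z = Σ r_i the total number of 1s. Each pair of columns can share at most one row with both entries 1 (else a 2×2 all-ones block appears), so Σ_i C(r_i, 2) ≤ C(63, 2) = 1953. By convexity Σ_i C(r_i, 2) ≥ 138·C(z/138, 2) = z(z − 138)/(2·138), giving z² − 138z − 138·63·62 ≤ 0 and hence z ≤ (1/2)[138 + √(19044 + 4·539028)] = (1/2)[138 + √2175156] ≈ (1/2)(138 + 1474.841) = 806.4205.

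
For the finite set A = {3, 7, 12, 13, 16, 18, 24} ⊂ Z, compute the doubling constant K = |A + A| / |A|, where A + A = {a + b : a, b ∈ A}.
K = |A + A| / |A| = 24/7

Enumerate A + A = {a + b : a, b ∈ A}. With |A| = 7, there are |A|^2 = 49 ordered sum pairs; collecting distinct values, A + A = {6, 10, 14, 15, 16, 19, 20, 21, 23, 24, 25, 26, 27, 28, 29, 30, 31, 32, 34, 36, 37, 40, 42, 48}, so |A + A| = 24. Thus K = 24/7. For comparison, the minimum possible |A + A| over all 7-element sets is 2·7 − 1 = 13 (so min K = 13/7), attained only by arithmetic progressions.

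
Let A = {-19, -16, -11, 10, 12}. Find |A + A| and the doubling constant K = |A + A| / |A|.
K = |A + A| / |A| = 15/5 = 3

Enumerate A + A = {a + b : a, b ∈ A}. With |A| = 5, there are |A|^2 = 25 ordered sum pairs; collecting distinct values, A + A = {-38, -35, -32, -30, -27, -22, -9, -7, -6, -4, -1, 1, 20, 22, 24}, so |A + A| = 15. Thus K = 15/5 = 3. For comparison, the minimum possible |A + A| over all 5-element sets is 2·5 − 1 = 9 (so min K = 9/5), attained only by arithmetic progressions.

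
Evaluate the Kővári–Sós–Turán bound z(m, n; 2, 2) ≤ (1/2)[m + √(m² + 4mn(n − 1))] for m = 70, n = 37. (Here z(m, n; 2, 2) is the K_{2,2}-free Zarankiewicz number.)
z(70, 37; 2, 2) ≤ (1/2)[70 + √(70² + 4·70·37·36)] = (1/2)[70 + √377860] = 342.3516

Kővári–Sós–Turán: let r_1, ..., r_70 be the row sums and z = Σ r_i the total number of 1s. Each pair of columns can share at most one row with both entries 1 (else a 2×2 all-ones block appears), so Σ_i C(r_i, 2) ≤ C(37, 2) = 666. By convexity Σ_i C(r_i, 2) ≥ 70·C(z/70, 2) = z(z − 70)/(2·70), giving z² − 70z − 70·37·36 ≤ 0 and hence z ≤ (1/2)[70 + √(4900 + 4·93240)] = (1/2)[70 + √377860] ≈ (1/2)(70 + 614.7032) = 342.3516.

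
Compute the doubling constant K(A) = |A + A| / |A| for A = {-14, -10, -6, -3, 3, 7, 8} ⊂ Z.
K = |A + A| / |A| = 24/7

Enumerate A + A = {a + b : a, b ∈ A}. With |A| = 7, there are |A|^2 = 49 ordered sum pairs; collecting distinct values, A + A = {-28, -24, -20, -17, -16, -13, -12, -11, -9, -7, -6, -3, -2, 0, 1, 2, 4, 5, 6, 10, 11, 14, 15, 16}, so |A + A| = 24. Thus K = 24/7. For comparison, the minimum possible |A + A| over all 7-element sets is 2·7 − 1 = 13 (so min K = 13/7), attained only by arithmetic progressions.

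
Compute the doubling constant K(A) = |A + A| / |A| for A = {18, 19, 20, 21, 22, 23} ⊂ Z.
K = |A + A| / |A| = 11/6

Enumerate A + A = {a + b : a, b ∈ A}. With |A| = 6, there are |A|^2 = 36 ordered sum pairs; collecting distinct values, A + A = {36, 37, 38, 39, 40, 41, 42, 43, 44, 45, 46}, so |A + A| = 11. Thus K = 11/6. Here |A + A| = 2|A| − 1 = 11, the minimum possible — so K = 11/6 is minimal, which holds iff A is an arithmetic progression.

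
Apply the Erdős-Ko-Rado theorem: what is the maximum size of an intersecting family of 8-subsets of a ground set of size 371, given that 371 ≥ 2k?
max |F| = C(370, 7) = 177904433119920

The Erdős-Ko-Rado theorem states: for n ≥ 2k, an intersecting family of k-subsets of an n-element set has size at most C(n − 1, k − 1), with equality for 'star' families {A ⊆ [n] : |A| = k, i ∈ A} (fix an element i). For n = 371, k = 8: C(370, 7) = 177904433119920.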